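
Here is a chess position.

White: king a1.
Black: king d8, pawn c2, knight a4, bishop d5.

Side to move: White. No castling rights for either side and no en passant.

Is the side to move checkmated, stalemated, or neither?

stalemate

White to move; white king on a1.
In check: no.
King squares — b1: attacked by Pc2; a2: attacked by Bd5; b2: attacked by Na4.
Legal moves for White: none.
Not in check and no legal moves → stalemate.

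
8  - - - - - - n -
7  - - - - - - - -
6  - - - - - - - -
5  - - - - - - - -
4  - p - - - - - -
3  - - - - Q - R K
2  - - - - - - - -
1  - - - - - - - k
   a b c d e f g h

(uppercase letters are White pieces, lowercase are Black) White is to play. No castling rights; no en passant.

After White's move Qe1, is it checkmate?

After Qe1: black king on h1; in check: yes, from the white queen on e1.
King squares — g1: attacked by Qe1; g2: attacked by Rg3; h2: attacked by Kh3.
Black has no legal moves → checkmate.

yes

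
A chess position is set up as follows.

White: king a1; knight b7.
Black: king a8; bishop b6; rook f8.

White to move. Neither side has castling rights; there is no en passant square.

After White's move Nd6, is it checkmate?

no

After Nd6: black king on a8; in check: no.
Black is not in check, so this cannot be checkmate.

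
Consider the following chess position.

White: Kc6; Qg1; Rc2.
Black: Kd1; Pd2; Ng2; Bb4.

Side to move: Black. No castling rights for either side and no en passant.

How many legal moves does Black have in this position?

Black to move; king on d1.
In check: yes, from the white queen on g1.
Legal moves: Ke2, Kxc2, Ne1.
Count: 3.

3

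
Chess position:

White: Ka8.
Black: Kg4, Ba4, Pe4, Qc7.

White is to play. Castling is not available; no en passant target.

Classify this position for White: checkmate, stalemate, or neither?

stalemate

White to move; white king on a8.
In check: no.
King squares — a7: attacked by Qc7; b7: attacked by Qc7; b8: attacked by Qc7.
Legal moves for White: none.
Not in check and no legal moves → stalemate.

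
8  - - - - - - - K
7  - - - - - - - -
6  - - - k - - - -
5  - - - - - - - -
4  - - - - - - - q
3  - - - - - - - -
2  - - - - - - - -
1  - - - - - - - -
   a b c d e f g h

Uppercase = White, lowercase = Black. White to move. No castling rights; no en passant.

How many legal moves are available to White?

White to move; king on h8.
In check: yes, from the black queen on h4.
Legal moves: Kg8, Kg7.
Count: 2.

2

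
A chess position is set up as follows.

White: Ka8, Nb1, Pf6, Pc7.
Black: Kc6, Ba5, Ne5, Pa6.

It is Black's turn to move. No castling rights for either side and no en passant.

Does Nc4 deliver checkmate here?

no

After Nc4: white king on a8; in check: no.
White is not in check, so this cannot be checkmate.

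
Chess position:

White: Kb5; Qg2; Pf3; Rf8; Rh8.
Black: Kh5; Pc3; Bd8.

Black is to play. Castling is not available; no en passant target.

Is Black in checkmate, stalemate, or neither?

Black to move; black king on h5.
In check: yes, from the white rook on h8.
King squares — g4: attacked by Qg2; h4: attacked by Rh8; g5: attacked by Qg2; g6: attacked by Qg2; h6: attacked by Rh8.
Legal moves for Black: none.
In check with no legal moves → checkmate.

checkmate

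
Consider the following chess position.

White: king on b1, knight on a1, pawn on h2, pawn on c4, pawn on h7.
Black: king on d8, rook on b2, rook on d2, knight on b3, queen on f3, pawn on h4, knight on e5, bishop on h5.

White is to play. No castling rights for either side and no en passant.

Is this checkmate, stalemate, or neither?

checkmate

White to move; white king on b1.
In check: yes, from the black rook on b2.
King squares — a1: own knight; c1: attacked by Nb3; a2: attacked by Rb2; b2: attacked by Rd2; c2: attacked by Rb2.
Legal moves for White: none.
In check with no legal moves → checkmate.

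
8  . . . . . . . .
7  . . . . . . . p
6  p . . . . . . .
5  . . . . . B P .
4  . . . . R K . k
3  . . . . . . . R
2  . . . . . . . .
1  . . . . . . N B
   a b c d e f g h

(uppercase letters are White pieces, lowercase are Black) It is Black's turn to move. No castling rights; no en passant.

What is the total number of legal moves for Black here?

Black to move; king on h4.
In check: yes, from the white rook on h3.
Legal moves: none.
Count: 0.

0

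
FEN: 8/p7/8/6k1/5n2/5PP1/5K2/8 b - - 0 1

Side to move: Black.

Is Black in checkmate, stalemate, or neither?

Black to move; black king on g5.
In check: no.
Legal moves for Black: Kh6, Kg6, Kf6, Kh5, Kf5, Ng6, Ne6, Nh5, Nd5, Nh3+, Nd3+, Ng2, Ne2, a6, a5.
Black has 15 legal moves and is not in check → neither.

neither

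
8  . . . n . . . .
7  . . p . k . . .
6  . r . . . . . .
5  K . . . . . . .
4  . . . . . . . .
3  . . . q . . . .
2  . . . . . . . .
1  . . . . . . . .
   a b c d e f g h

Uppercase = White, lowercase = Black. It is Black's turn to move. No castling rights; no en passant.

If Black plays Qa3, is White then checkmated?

yes

After Qa3: white king on a5; in check: yes, from the black queen on a3.
King squares — a4: attacked by Qa3; b4: attacked by Qa3; b5: attacked by Rb6; a6: attacked by Qa3; b6: attacked by Pc7.
White has no legal moves → checkmate.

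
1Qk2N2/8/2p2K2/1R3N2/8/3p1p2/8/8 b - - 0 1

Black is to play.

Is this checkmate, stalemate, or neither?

Black to move; black king on c8.
In check: yes, from the white queen on b8.
King squares — b7: attacked by Rb5; c7: attacked by Qb8; d7: attacked by Nf8; b8: attacked by Rb5; d8: attacked by Qb8.
Legal moves for Black: none.
In check with no legal moves → checkmate.

checkmate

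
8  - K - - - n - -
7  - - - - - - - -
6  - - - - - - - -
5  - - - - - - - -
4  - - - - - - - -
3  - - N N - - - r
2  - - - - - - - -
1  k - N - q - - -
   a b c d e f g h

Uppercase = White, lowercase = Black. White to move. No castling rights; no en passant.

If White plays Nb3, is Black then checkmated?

yes

After Nb3: black king on a1; in check: yes, from the white knight on b3.
King squares — b1: attacked by Nc3; a2: attacked by Nc3; b2: attacked by Nd3.
Black has no legal moves → checkmate.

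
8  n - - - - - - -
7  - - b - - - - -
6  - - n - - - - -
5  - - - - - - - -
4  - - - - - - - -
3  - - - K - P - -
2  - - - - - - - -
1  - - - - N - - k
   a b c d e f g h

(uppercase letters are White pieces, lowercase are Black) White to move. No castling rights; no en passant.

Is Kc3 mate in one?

After Kc3: black king on h1; in check: no.
Black is not in check, so this cannot be checkmate.

no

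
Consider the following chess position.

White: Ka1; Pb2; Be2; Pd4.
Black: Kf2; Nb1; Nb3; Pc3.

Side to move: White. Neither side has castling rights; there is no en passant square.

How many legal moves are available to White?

2

White to move; king on a1.
In check: yes, from the black knight on b3.
Legal moves: Ka2, Kxb1.
Count: 2.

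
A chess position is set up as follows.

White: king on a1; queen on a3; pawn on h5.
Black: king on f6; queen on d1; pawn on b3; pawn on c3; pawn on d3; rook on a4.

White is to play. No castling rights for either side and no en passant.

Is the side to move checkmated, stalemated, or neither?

checkmate

White to move; white king on a1.
In check: yes, from the black queen on d1.
King squares — b1: attacked by Qd1; a2: attacked by Pb3; b2: attacked by Pc3.
Legal moves for White: none.
In check with no legal moves → checkmate.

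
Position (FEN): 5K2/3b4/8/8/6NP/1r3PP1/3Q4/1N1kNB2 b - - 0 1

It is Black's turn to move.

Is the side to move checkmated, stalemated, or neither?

checkmate

Black to move; black king on d1.
In check: yes, from the white queen on d2.
King squares — c1: attacked by Qd2; e1: attacked by Qd2; c2: attacked by Ne1; d2: attacked by Nb1; e2: attacked by Bf1.
Legal moves for Black: none.
In check with no legal moves → checkmate.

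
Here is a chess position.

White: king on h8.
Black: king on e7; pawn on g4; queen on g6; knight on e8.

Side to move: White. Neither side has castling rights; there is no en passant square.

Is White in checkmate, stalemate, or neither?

White to move; white king on h8.
In check: no.
King squares — g7: attacked by Qg6; h7: attacked by Qg6; g8: attacked by Qg6.
Legal moves for White: none.
Not in check and no legal moves → stalemate.

stalemate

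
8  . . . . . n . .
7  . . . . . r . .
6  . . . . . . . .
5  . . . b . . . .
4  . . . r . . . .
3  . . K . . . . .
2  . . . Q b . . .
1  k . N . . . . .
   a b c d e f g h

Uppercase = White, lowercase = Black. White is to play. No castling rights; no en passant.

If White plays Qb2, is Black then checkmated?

yes

After Qb2: black king on a1; in check: yes, from the white queen on b2.
King squares — b1: attacked by Qb2; a2: attacked by Nc1; b2: attacked by Kc3.
Black has no legal moves → checkmate.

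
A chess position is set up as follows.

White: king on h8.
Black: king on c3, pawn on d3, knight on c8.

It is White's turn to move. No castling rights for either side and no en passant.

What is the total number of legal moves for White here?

3

White to move; king on h8.
In check: no.
Legal moves: Kg8, Kh7, Kg7.
Count: 3.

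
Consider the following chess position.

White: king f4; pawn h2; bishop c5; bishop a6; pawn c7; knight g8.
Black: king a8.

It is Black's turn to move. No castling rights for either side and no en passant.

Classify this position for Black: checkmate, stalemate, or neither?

Black to move; black king on a8.
In check: no.
King squares — a7: attacked by Bc5; b7: attacked by Ba6; b8: attacked by Pc7.
Legal moves for Black: none.
Not in check and no legal moves → stalemate.

stalemate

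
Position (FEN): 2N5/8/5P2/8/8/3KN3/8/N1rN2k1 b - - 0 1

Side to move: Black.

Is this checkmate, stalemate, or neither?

Black to move; black king on g1.
In check: no.
Legal moves for Black: Kh2, Kh1, Rxc8, Rc7, Rc6, Rc5, Rc4, Rc3+, Rc2, Rxd1+, Rb1, Rxa1.
Black has 12 legal moves and is not in check → neither.

neither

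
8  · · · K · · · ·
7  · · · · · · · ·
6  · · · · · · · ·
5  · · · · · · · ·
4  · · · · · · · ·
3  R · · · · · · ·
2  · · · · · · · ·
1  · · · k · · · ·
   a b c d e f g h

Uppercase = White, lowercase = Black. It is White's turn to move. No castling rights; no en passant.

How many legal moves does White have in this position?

19

White to move; king on d8.
In check: no.
Legal moves: Ke8, Kc8, Ke7, Kd7, Kc7, Ra8, Ra7, Ra6, Ra5, Ra4, Rh3, Rg3, Rf3, Re3, Rd3+, Rc3, Rb3, Ra2, Ra1+.
Count: 19.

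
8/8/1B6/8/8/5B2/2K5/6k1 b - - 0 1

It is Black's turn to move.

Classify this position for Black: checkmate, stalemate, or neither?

neither

Black to move; black king on g1.
In check: yes, from the white bishop on b6.
Legal moves for Black: Kh2, Kf1.
Black is in check but has 2 legal moves → neither.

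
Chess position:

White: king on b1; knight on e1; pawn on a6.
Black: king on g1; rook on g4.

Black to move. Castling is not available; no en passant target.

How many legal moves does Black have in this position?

17

Black to move; king on g1.
In check: no.
Legal moves: Rg8, Rg7, Rg6, Rg5, Rh4, Rf4, Re4, Rd4, Rc4, Rb4+, Ra4, Rg3, Rg2, Kh2, Kf2, Kh1, Kf1.
Count: 17.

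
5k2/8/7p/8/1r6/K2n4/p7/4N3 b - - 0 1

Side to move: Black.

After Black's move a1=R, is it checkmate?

yes

After a1=R: white king on a3; in check: yes, from the black rook on a1.
King squares — a2: attacked by Ra1; b2: attacked by Nd3; b3: attacked by Rb4; a4: attacked by Ra1; b4: attacked by Nd3.
White has no legal moves → checkmate.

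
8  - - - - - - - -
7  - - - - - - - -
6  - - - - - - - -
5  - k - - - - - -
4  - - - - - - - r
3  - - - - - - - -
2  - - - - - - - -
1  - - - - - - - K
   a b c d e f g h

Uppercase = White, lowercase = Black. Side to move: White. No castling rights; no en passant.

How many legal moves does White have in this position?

White to move; king on h1.
In check: yes, from the black rook on h4.
Legal moves: Kg2, Kg1.
Count: 2.

2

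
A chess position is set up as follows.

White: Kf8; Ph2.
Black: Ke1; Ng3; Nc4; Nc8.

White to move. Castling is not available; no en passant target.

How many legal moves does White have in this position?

White to move; king on f8.
In check: no.
Legal moves: Kg8, Ke8, Kg7, Kf7, hxg3, h3, h4.
Count: 7.

7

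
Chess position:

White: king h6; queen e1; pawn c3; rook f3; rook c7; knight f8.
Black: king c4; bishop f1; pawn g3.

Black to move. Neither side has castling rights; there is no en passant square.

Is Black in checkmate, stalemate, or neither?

neither

Black to move; black king on c4.
In check: yes, from the white rook on c7.
King squares — b3: available; c3: attacked by Qe1; d3: attacked by Rf3; b4: attacked by Pc3; d4: attacked by Pc3; b5: available; c5: attacked by Rc7; d5: available.
Legal moves for Black: Kd5, Kb5, Kb3.
Black is in check but has 3 legal moves → neither.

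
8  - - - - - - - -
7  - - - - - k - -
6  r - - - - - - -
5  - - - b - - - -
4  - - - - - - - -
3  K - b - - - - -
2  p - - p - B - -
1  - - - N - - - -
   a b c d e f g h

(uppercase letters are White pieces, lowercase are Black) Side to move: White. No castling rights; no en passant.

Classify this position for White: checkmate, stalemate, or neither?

checkmate

White to move; white king on a3.
In check: yes, from the black rook on a6.
King squares — a2: attacked by Bd5; b2: attacked by Bc3; b3: attacked by Bd5; a4: attacked by Ra6; b4: attacked by Bc3.
Legal moves for White: none.
In check with no legal moves → checkmate.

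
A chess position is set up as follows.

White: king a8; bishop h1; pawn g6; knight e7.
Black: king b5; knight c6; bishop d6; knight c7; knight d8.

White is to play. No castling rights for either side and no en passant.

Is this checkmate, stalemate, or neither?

White to move; white king on a8.
In check: yes, from the black knight on c7.
King squares — a7: attacked by Nc6; b7: attacked by Nd8; b8: attacked by Nc6.
Legal moves for White: none.
In check with no legal moves → checkmate.

checkmate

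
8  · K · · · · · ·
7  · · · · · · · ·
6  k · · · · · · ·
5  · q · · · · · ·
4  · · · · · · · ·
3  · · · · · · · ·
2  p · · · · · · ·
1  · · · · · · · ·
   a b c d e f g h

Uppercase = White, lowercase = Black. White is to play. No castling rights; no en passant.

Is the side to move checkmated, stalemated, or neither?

neither

White to move; white king on b8.
In check: yes, from the black queen on b5.
King squares — a7: attacked by Ka6; b7: attacked by Qb5; c7: available; a8: available; c8: available.
Legal moves for White: Kc8, Ka8, Kc7.
White is in check but has 3 legal moves → neither.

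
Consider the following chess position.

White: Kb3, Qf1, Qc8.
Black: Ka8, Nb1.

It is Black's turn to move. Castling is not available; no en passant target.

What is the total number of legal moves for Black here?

1

Black to move; king on a8.
In check: yes, from the white queen on c8.
Legal moves: Ka7.
Count: 1.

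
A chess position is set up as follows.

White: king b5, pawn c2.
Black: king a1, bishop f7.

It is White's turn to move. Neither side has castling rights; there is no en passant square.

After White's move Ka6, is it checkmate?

no

After Ka6: black king on a1; in check: no.
Black is not in check, so this cannot be checkmate.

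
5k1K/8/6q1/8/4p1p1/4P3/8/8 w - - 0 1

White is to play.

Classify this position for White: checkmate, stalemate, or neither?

White to move; white king on h8.
In check: no.
King squares — g7: attacked by Qg6; h7: attacked by Qg6; g8: attacked by Qg6.
Legal moves for White: none.
Not in check and no legal moves → stalemate.

stalemate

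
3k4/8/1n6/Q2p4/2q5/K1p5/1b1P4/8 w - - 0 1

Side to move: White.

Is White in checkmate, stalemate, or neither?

White to move; white king on a3.
In check: yes, from the black bishop on b2.
King squares — a2: attacked by Qc4; b2: attacked by Pc3; b3: attacked by Qc4; a4: attacked by Qc4; b4: attacked by Qc4.
Legal moves for White: none.
In check with no legal moves → checkmate.

checkmate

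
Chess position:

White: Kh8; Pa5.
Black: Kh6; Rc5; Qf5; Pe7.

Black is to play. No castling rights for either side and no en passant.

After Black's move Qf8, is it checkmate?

yes

After Qf8: white king on h8; in check: yes, from the black queen on f8.
King squares — g7: attacked by Kh6; h7: attacked by Kh6; g8: attacked by Qf8.
White has no legal moves → checkmate.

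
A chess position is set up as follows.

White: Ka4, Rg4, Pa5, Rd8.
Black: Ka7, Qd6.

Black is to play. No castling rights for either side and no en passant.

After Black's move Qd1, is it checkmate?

no

After Qd1: white king on a4; in check: yes, from the black queen on d1.
White has 4 legal replies: Kb5, Kb4, Ka3, Rxd1.
In check but a legal move exists → not checkmate.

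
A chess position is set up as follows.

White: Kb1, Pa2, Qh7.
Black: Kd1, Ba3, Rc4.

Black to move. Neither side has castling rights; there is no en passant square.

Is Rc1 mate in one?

After Rc1: white king on b1; in check: yes, from the black rook on c1.
King squares — a1: attacked by Rc1; c1: attacked by Kd1; a2: own pawn; b2: attacked by Ba3; c2: attacked by Rc1.
White has no legal moves → checkmate.

yes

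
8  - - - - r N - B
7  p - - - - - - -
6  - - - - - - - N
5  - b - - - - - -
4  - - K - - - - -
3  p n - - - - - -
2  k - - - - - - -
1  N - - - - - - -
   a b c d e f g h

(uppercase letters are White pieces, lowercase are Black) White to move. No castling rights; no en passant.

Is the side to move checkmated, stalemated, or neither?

neither

White to move; white king on c4.
In check: yes, from the black bishop on b5.
Legal moves for White: Kd5, Kxb5, Kb4, Kc3.
White is in check but has 4 legal moves → neither.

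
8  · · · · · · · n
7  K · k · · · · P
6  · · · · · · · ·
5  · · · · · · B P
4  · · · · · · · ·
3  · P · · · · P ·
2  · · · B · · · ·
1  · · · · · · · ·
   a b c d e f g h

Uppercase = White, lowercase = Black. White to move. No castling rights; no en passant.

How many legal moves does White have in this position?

White to move; king on a7.
In check: no.
Legal moves: Ka8, Ka6, Bd8+, Be7, Bh6, Bf6, Bh4, Bgf4+, Bge3, Ba5+, Bdf4+, Bb4, Bde3, Bc3, Be1, Bc1, h6, g4, b4.
Count: 19.

19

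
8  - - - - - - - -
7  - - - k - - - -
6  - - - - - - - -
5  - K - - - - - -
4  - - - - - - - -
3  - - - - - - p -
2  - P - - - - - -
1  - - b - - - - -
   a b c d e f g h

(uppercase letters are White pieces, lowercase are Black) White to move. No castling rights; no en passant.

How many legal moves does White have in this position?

White to move; king on b5.
In check: no.
Legal moves: Kb6, Ka6, Kc5, Ka5, Kc4, Kb4, Ka4, b3, b4.
Count: 9.

9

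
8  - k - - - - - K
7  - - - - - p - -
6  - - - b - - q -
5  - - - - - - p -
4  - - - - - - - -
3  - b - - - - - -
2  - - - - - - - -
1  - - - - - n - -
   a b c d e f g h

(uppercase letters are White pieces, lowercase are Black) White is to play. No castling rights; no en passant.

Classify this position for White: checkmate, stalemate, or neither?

stalemate

White to move; white king on h8.
In check: no.
King squares — g7: attacked by Qg6; h7: attacked by Qg6; g8: attacked by Qg6.
Legal moves for White: none.
Not in check and no legal moves → stalemate.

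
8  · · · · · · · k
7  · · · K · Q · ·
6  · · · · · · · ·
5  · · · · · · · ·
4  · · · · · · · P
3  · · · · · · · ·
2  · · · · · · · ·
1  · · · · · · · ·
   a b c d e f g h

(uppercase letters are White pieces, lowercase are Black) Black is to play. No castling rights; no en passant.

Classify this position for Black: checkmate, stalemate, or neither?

stalemate

Black to move; black king on h8.
In check: no.
King squares — g7: attacked by Qf7; h7: attacked by Qf7; g8: attacked by Qf7.
Legal moves for Black: none.
Not in check and no legal moves → stalemate.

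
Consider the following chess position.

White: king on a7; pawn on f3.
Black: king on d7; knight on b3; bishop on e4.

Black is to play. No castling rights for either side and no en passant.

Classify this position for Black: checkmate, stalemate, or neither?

neither

Black to move; black king on d7.
In check: no.
Legal moves for Black include: Ke8, Kd8, Kc8, Ke7, Kc7, Ke6, Kd6, Kc6, Ba8, Bh7, Bb7, Bg6, Bc6, Bf5, Bd5, Bxf3, Bd3, Bc2, ... (list truncated; more exist).
Black has legal moves and is not in check → neither.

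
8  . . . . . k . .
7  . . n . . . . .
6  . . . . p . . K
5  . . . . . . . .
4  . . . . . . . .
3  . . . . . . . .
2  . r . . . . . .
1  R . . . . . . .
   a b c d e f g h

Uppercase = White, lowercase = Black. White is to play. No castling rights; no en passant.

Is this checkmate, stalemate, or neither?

neither

White to move; white king on h6.
In check: no.
Legal moves for White: Kh7, Kg6, Kh5, Kg5, Ra8+, Ra7, Ra6, Ra5, Ra4, Ra3, Ra2, Rh1, Rg1, Rf1+, Re1, Rd1, Rc1, Rb1.
White has 18 legal moves and is not in check → neither.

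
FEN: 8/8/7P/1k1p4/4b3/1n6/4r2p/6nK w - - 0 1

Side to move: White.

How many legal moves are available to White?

0

White to move; king on h1.
In check: yes, from the black bishop on e4.
Legal moves: none.
Count: 0.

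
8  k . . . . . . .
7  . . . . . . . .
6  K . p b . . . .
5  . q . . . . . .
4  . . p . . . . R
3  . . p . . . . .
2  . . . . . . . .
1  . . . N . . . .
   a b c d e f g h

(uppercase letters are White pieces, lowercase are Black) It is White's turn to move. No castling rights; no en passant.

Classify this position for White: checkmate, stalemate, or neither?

checkmate

White to move; white king on a6.
In check: yes, from the black queen on b5.
King squares — a5: attacked by Qb5; b5: attacked by Pc6; b6: attacked by Qb5; a7: attacked by Ka8; b7: attacked by Qb5.
Legal moves for White: none.
In check with no legal moves → checkmate.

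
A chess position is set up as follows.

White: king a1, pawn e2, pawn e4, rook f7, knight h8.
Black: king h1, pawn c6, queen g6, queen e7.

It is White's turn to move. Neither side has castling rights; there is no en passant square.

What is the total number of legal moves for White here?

White to move; king on a1.
In check: no.
Legal moves: Nxg6, Rf8, Rh7+, Rg7, Rxe7, Rf6, Rf5, Rf4, Rf3, Rf2, Rf1+, Kb2, Ka2, Kb1, e5, e3.
Count: 16.

16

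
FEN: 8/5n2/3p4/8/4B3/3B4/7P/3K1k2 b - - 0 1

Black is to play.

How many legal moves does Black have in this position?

Black to move; king on f1.
In check: yes, from the white bishop on d3.
Legal moves: Kf2, Kg1.
Count: 2.

2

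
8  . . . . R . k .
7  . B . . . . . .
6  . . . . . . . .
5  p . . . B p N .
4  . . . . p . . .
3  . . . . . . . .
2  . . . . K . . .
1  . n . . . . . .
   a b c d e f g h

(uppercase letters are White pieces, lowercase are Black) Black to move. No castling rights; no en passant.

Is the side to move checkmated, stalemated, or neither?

checkmate

Black to move; black king on g8.
In check: yes, from the white rook on e8.
King squares — f7: attacked by Ng5; g7: attacked by Be5; h7: attacked by Ng5; f8: attacked by Re8; h8: attacked by Be5.
Legal moves for Black: none.
In check with no legal moves → checkmate.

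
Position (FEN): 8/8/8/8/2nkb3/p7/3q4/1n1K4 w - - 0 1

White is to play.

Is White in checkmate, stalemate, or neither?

White to move; white king on d1.
In check: yes, from the black queen on d2.
King squares — c1: attacked by Qd2; e1: attacked by Qd2; c2: attacked by Qd2; d2: attacked by Nb1; e2: attacked by Qd2.
Legal moves for White: none.
In check with no legal moves → checkmate.

checkmate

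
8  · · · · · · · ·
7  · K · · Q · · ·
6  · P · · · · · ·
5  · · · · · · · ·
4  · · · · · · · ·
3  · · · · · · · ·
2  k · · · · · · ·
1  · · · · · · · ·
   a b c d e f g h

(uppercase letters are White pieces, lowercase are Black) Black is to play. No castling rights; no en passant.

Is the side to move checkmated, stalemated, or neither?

neither

Black to move; black king on a2.
In check: no.
Legal moves for Black: Kb3, Kb2, Kb1, Ka1.
Black has 4 legal moves and is not in check → neither.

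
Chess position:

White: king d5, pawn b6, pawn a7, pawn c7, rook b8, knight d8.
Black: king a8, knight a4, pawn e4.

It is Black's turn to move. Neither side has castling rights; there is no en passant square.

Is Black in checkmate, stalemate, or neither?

Black to move; black king on a8.
In check: yes, from the white rook on b8.
King squares — a7: attacked by Pb6; b7: attacked by Rb8; b8: attacked by Pa7.
Legal moves for Black: none.
In check with no legal moves → checkmate.

checkmate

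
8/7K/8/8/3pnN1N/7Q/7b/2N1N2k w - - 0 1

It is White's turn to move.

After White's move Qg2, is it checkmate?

After Qg2: black king on h1; in check: yes, from the white queen on g2.
King squares — g1: attacked by Qg2; g2: attacked by Ne1; h2: own bishop.
Black has no legal moves → checkmate.

yes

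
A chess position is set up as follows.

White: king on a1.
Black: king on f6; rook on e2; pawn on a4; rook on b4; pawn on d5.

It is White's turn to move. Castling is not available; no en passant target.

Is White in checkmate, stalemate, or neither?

stalemate

White to move; white king on a1.
In check: no.
King squares — b1: attacked by Rb4; a2: attacked by Re2; b2: attacked by Re2.
Legal moves for White: none.
Not in check and no legal moves → stalemate.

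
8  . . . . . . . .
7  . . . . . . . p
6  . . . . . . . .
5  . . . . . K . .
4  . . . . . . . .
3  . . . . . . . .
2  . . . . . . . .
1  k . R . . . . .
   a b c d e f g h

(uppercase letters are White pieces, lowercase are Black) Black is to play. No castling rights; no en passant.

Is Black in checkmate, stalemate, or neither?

Black to move; black king on a1.
In check: yes, from the white rook on c1.
King squares — b1: attacked by Rc1; a2: available; b2: available.
Legal moves for Black: Kb2, Ka2.
Black is in check but has 2 legal moves → neither.

neither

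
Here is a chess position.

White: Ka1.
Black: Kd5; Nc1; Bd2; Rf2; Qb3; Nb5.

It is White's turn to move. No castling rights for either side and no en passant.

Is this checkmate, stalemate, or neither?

stalemate

White to move; white king on a1.
In check: no.
King squares — b1: attacked by Qb3; a2: attacked by Nc1; b2: attacked by Qb3.
Legal moves for White: none.
Not in check and no legal moves → stalemate.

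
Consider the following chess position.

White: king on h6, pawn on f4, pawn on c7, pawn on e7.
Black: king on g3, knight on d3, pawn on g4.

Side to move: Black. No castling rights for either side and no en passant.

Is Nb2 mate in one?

no

After Nb2: white king on h6; in check: no.
White is not in check, so this cannot be checkmate.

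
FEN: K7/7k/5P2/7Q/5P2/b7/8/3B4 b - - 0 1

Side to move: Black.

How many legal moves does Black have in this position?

1

Black to move; king on h7.
In check: yes, from the white queen on h5.
Legal moves: Kg8.
Count: 1.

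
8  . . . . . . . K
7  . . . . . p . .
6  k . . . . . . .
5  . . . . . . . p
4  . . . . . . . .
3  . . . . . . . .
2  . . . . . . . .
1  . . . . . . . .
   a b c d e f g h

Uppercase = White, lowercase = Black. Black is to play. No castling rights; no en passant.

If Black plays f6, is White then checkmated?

After f6: white king on h8; in check: no.
White is not in check, so this cannot be checkmate.

no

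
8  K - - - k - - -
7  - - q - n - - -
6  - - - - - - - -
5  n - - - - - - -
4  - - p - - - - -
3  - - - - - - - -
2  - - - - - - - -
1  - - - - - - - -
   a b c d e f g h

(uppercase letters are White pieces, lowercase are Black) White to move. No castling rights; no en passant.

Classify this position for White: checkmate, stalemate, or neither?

White to move; white king on a8.
In check: no.
King squares — a7: attacked by Qc7; b7: attacked by Na5; b8: attacked by Qc7.
Legal moves for White: none.
Not in check and no legal moves → stalemate.

stalemate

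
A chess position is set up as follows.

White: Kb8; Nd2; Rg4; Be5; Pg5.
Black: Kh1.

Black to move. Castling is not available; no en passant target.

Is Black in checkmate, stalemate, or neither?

Black to move; black king on h1.
In check: no.
King squares — g1: attacked by Rg4; g2: attacked by Rg4; h2: attacked by Be5.
Legal moves for Black: none.
Not in check and no legal moves → stalemate.

stalemate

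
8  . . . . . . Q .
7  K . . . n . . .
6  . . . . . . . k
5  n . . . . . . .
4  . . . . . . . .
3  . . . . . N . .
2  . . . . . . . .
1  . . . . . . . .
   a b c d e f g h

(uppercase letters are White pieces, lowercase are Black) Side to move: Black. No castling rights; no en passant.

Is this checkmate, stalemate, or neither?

neither

Black to move; black king on h6.
In check: no.
Legal moves for Black: Nxg8, Nc8+, Ng6, Nec6+, Nf5, Nd5, Kh5, Nb7, Nac6+, Nc4, Nb3.
Black has 11 legal moves and is not in check → neither.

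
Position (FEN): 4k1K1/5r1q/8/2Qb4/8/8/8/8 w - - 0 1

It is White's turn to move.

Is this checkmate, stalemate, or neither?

White to move; white king on g8.
In check: yes, from the black queen on h7.
King squares — f7: attacked by Bd5; g7: attacked by Rf7; h7: attacked by Rf7; f8: attacked by Rf7; h8: attacked by Qh7.
Legal moves for White: none.
In check with no legal moves → checkmate.

checkmate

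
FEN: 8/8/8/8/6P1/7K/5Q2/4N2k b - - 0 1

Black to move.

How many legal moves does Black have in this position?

0

Black to move; king on h1.
In check: no.
Legal moves: none.
Count: 0.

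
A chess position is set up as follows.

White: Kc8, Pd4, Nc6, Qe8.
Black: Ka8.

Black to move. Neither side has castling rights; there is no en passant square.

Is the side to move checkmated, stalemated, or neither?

Black to move; black king on a8.
In check: no.
King squares — a7: attacked by Nc6; b7: attacked by Kc8; b8: attacked by Nc6.
Legal moves for Black: none.
Not in check and no legal moves → stalemate.

stalemate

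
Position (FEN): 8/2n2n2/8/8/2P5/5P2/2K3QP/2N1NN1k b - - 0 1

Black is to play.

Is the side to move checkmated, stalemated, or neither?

Black to move; black king on h1.
In check: yes, from the white queen on g2.
King squares — g1: attacked by Qg2; g2: attacked by Ne1; h2: attacked by Nf1.
Legal moves for Black: none.
In check with no legal moves → checkmate.

checkmate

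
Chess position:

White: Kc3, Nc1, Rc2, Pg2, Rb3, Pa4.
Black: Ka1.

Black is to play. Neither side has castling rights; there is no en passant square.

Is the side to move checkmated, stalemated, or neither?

stalemate

Black to move; black king on a1.
In check: no.
King squares — b1: attacked by Rb3; a2: attacked by Nc1; b2: attacked by Rc2.
Legal moves for Black: none.
Not in check and no legal moves → stalemate.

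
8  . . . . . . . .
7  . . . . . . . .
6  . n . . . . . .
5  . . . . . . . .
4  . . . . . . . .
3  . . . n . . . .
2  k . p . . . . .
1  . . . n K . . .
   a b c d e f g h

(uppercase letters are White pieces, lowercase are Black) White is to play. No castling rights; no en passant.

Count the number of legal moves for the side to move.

3

White to move; king on e1.
In check: yes, from the black knight on d3.
Legal moves: Ke2, Kd2, Kf1.
Count: 3.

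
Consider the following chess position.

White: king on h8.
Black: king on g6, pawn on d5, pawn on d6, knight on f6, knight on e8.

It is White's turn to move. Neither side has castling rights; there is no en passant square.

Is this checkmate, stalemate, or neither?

stalemate

White to move; white king on h8.
In check: no.
King squares — g7: attacked by Kg6; h7: attacked by Nf6; g8: attacked by Nf6.
Legal moves for White: none.
Not in check and no legal moves → stalemate.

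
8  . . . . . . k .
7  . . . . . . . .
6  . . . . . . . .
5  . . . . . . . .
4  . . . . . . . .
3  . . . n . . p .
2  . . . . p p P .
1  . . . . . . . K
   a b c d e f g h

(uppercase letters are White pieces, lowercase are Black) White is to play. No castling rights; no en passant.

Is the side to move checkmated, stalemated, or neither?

White to move; white king on h1.
In check: no.
King squares — g1: attacked by Pf2; g2: own pawn; h2: attacked by Pg3.
Legal moves for White: none.
Not in check and no legal moves → stalemate.

stalemate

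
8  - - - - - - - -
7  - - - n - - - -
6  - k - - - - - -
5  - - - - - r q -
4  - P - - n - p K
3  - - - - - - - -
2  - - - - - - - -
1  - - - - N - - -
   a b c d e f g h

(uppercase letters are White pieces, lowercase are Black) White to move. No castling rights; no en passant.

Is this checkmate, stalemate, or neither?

White to move; white king on h4.
In check: yes, from the black queen on g5.
King squares — g3: attacked by Ne4; h3: attacked by Pg4; g4: attacked by Qg5; g5: attacked by Ne4; h5: attacked by Qg5.
Legal moves for White: none.
In check with no legal moves → checkmate.

checkmate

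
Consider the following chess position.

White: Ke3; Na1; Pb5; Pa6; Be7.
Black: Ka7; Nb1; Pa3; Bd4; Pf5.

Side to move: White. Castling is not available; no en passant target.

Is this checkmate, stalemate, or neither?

neither

White to move; white king on e3.
In check: yes, from the black bishop on d4.
King squares — d2: attacked by Nb1; e2: available; f2: attacked by Bd4; d3: available; f3: available; d4: available; e4: attacked by Pf5; f4: available.
Legal moves for White: Kf4, Kxd4, Kf3, Kd3, Ke2.
White is in check but has 5 legal moves → neither.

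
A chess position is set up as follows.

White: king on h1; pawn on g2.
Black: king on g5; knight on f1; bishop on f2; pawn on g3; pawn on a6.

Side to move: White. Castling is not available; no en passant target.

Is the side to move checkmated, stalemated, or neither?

White to move; white king on h1.
In check: no.
King squares — g1: attacked by Bf2; g2: own pawn; h2: attacked by Nf1.
Legal moves for White: none.
Not in check and no legal moves → stalemate.

stalemate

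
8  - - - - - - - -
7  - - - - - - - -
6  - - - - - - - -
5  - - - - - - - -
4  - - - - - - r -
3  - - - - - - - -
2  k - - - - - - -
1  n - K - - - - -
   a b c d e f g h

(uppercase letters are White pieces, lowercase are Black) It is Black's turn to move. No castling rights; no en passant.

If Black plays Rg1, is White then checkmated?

no

After Rg1: white king on c1; in check: yes, from the black rook on g1.
White has 1 legal reply: Kd2.
In check but a legal move exists → not checkmate.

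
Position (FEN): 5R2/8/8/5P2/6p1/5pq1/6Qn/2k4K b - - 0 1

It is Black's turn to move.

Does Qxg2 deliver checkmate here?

yes

After Qxg2: white king on h1; in check: yes, from the black queen on g2.
King squares — g1: attacked by Qg2; g2: attacked by Pf3; h2: attacked by Qg2.
White has no legal moves → checkmate.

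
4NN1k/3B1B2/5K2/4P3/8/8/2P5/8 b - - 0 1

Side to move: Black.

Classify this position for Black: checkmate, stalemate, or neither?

Black to move; black king on h8.
In check: no.
King squares — g7: attacked by Kf6; h7: attacked by Nf8; g8: attacked by Bf7.
Legal moves for Black: none.
Not in check and no legal moves → stalemate.

stalemate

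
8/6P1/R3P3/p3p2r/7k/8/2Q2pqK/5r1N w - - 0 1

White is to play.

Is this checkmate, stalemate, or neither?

White to move; white king on h2.
In check: yes, from the black queen on g2.
King squares — g1: attacked by Rf1; h1: own knight; g2: available; g3: attacked by Qg2; h3: attacked by Qg2.
Legal moves for White: Kxg2.
White is in check but has 1 legal move → neither.

neither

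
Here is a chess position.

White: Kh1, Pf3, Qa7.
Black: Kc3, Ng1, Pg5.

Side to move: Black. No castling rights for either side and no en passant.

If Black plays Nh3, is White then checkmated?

After Nh3: white king on h1; in check: no.
White is not in check, so this cannot be checkmate.

no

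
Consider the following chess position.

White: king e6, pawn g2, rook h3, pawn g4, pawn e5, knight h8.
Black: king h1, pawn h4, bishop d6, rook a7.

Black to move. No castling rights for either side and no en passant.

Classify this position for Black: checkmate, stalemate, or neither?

Black to move; black king on h1.
In check: yes, from the white rook on h3.
Legal moves for Black: Kxg2, Kg1.
Black is in check but has 2 legal moves → neither.

neither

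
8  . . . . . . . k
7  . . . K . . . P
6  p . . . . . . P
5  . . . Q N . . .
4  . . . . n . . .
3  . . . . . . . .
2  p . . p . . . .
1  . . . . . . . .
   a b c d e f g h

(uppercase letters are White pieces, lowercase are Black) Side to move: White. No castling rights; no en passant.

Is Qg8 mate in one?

yes

After Qg8: black king on h8; in check: yes, from the white queen on g8.
King squares — g7: attacked by Ph6; h7: attacked by Qg8; g8: attacked by Ph7.
Black has no legal moves → checkmate.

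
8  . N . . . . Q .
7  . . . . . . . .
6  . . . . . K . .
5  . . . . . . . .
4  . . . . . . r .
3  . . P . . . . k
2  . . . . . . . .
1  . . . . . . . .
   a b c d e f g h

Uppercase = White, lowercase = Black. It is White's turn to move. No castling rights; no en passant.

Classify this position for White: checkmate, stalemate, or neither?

neither

White to move; white king on f6.
In check: no.
Legal moves for White include: Qh8+, Qf8, Qe8, Qd8, Qc8, Qh7+, Qg7, Qf7, Qg6, Qe6, Qg5, Qd5, Qxg4+, Qc4, Qb3, Qa2, Nd7, Nc6, ... (list truncated; more exist).
White has legal moves and is not in check → neither.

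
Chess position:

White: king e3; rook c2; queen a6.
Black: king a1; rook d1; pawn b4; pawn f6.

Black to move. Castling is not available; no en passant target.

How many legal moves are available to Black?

Black to move; king on a1.
In check: yes, from the white queen on a6.
Legal moves: Kb1.
Count: 1.

1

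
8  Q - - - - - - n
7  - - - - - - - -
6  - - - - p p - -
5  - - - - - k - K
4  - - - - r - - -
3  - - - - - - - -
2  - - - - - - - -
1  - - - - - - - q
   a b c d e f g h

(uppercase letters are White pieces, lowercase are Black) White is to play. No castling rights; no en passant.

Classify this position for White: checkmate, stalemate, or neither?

checkmate

White to move; white king on h5.
In check: yes, from the black queen on h1.
King squares — g4: attacked by Re4; h4: attacked by Qh1; g5: attacked by Kf5; g6: attacked by Kf5; h6: attacked by Qh1.
Legal moves for White: none.
In check with no legal moves → checkmate.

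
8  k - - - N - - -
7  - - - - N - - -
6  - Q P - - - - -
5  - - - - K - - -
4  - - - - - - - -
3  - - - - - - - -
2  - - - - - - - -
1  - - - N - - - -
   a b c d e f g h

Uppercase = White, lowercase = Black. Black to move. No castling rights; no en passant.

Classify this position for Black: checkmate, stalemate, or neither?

stalemate

Black to move; black king on a8.
In check: no.
King squares — a7: attacked by Qb6; b7: attacked by Qb6; b8: attacked by Qb6.
Legal moves for Black: none.
Not in check and no legal moves → stalemate.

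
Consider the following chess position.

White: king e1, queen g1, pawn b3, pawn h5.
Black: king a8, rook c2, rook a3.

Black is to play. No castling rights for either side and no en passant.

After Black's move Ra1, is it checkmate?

yes

After Ra1: white king on e1; in check: yes, from the black rook on a1.
King squares — d1: attacked by Ra1; f1: attacked by Ra1; d2: attacked by Rc2; e2: attacked by Rc2; f2: attacked by Rc2.
White has no legal moves → checkmate.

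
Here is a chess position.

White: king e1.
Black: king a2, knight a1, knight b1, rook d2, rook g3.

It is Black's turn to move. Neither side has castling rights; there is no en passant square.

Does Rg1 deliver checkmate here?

After Rg1: white king on e1; in check: yes, from the black rook on g1.
King squares — d1: attacked by Rg1; f1: attacked by Rg1; d2: attacked by Nb1; e2: attacked by Rd2; f2: attacked by Rd2.
White has no legal moves → checkmate.

yes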